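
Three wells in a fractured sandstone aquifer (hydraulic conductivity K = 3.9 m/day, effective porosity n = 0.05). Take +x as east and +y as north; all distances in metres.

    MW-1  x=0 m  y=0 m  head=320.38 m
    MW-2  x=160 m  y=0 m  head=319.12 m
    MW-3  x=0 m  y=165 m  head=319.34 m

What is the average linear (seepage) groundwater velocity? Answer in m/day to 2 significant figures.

0.79 m/day

∂h/∂x = (319.12 − 320.38) / (160 − 0) = -0.007875
∂h/∂y = (319.34 − 320.38) / (165 − 0) = -0.006303
|∇h| = √(-0.007875² + -0.006303²) = 0.01009
Seepage velocity v = K·i/n = 3.9 × 0.01009 / 0.05 = 0.787 m/day.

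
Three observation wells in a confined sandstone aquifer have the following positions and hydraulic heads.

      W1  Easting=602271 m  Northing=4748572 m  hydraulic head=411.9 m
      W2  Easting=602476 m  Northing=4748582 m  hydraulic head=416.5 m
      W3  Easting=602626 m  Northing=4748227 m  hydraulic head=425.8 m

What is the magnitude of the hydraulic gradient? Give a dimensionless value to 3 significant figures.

Three-point gradient (reference W1): Δ to W2 = (205, 10, +4.6), Δ to W3 = (355, -345, +13.9).
∂h/∂x = +0.02324, ∂h/∂y = -0.01638 (det = -74275).
|∇h| = √(0.02324² + -0.01638²) = 0.02843

0.0284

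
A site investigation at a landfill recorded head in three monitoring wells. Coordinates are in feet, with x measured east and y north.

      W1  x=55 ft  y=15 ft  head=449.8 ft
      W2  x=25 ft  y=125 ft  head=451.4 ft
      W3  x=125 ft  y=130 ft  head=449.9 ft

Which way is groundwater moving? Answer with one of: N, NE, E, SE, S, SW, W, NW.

SE

Taking W1 as reference: W2−W1 = (-30, 110, +1.6); W3−W1 = (70, 115, +0.1).
Solve a·Δx + b·Δy = Δh: det = (-30)·115 − 70·110 = -11150.
∂h/∂x = [(+1.6)·115 − (+0.1)·110] / -11150 = -0.01552
∂h/∂y = [(-30)·(+0.1) − 70·(+1.6)] / -11150 = +0.01031
Flow = −∇h = (+0.01552 east, -0.01031 north), which points southeast.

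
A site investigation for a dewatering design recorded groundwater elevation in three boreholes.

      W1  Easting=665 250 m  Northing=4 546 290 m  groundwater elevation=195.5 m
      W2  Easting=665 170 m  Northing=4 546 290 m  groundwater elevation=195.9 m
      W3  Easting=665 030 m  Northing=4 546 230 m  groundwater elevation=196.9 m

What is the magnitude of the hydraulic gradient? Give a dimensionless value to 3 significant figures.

0.00707

Differences from W1: to W2 (Δx, Δy, Δh) = (-80, 0, +0.4); to W3 = (-220, -60, +1.4).
Solve a·Δx + b·Δy = Δh: det = (-80)·(-60) − (-220)·0 = 4800.
∂h/∂x = [(+0.4)·(-60) − (+1.4)·0] / 4800 = -0.005000
∂h/∂y = [(-80)·(+1.4) − (-220)·(+0.4)] / 4800 = -0.005000
|∇h| = √(-0.005000² + -0.005000²) = 0.007071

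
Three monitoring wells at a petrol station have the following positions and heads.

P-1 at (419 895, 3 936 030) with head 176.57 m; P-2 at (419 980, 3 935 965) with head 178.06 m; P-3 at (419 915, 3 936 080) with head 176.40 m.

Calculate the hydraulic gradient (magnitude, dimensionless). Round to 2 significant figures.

With h = a·x + b·y + c and P-1 as origin, the differences give:
  85·a + (-65)·b = +1.49
  20·a + 50·b = -0.17
Eliminate b (×50 and ×(-65), subtract): 5550·a = 63.450 → a = ∂h/∂x = +0.01143
Back-substitute: b = ∂h/∂y = -0.007973.
|∇h| = √(0.01143² + -0.007973²) = 0.01394

0.014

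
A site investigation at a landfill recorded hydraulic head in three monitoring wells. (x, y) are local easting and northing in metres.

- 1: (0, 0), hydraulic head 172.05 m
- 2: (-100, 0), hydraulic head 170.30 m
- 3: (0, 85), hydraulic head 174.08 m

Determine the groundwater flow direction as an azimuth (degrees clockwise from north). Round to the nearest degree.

∂h/∂x = (170.30 − 172.05) / (-100 − 0) = +0.01750
∂h/∂y = (174.08 − 172.05) / (85 − 0) = +0.02388
Flow direction (−∇h) has components (-0.01750 E, -0.02388 N).
Azimuth = atan2(E, N) = atan2(-0.01750, -0.02388) = 216.2° ≈ 216°.

216°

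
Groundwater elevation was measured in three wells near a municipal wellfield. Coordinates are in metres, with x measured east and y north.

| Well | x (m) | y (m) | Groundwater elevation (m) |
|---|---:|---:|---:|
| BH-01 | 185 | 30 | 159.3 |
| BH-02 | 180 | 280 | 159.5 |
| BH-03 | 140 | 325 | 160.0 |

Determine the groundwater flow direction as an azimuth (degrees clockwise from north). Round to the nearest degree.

093°

With h = a·x + b·y + c and BH-01 as origin, the differences give:
  (-5)·a + 250·b = +0.2
  (-45)·a + 295·b = +0.7
Eliminate b (×295 and ×250, subtract): 9775·a = -116.00 → a = ∂h/∂x = -0.01187
Back-substitute: b = ∂h/∂y = +0.0005627.
Flow direction (−∇h) has components (+0.01187 E, -0.0005627 N).
Azimuth = atan2(E, N) = atan2(+0.01187, -0.0005627) = 92.7° ≈ 093°.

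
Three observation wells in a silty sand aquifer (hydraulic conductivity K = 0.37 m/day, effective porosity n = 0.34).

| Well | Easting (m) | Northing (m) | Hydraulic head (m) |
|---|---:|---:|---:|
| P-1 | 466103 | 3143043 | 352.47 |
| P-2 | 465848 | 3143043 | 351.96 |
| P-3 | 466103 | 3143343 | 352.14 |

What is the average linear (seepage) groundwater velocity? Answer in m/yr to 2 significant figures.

∂h/∂x = (351.96 − 352.47) / (465848 − 466103) = +0.002000
∂h/∂y = (352.14 − 352.47) / (3143343 − 3143043) = -0.001100
|∇h| = √(0.002000² + -0.001100²) = 0.002283
Seepage velocity v = K·i/n = 0.37 × 0.002283 / 0.34 = 0.002484 m/day = 0.9073 m/yr.

0.91 m/yr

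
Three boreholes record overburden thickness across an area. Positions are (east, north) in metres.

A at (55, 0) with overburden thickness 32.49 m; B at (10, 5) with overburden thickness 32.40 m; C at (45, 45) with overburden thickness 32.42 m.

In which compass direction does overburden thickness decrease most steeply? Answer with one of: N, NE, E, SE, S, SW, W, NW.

Taking A as reference: B−A = (-45, 5, -0.09); C−A = (-10, 45, -0.07).
Solve a·Δx + b·Δy = Δd: det = (-45)·45 − (-10)·5 = -1975.
∂d/∂x = [(-0.09)·45 − (-0.07)·5] / -1975 = +0.001873
∂d/∂y = [(-45)·(-0.07) − (-10)·(-0.09)] / -1975 = -0.001139
Steepest decrease is along −∇f = (-0.001873 E, +0.001139 N) → northwest.

NW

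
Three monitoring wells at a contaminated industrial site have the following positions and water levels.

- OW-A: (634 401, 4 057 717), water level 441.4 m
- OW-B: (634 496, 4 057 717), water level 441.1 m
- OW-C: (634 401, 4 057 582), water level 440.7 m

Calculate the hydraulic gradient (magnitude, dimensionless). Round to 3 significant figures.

∂h/∂x = (441.1 − 441.4) / (634496 − 634401) = -0.003158
∂h/∂y = (440.7 − 441.4) / (4057582 − 4057717) = +0.005185
|∇h| = √(-0.003158² + 0.005185²) = 0.006071

0.00607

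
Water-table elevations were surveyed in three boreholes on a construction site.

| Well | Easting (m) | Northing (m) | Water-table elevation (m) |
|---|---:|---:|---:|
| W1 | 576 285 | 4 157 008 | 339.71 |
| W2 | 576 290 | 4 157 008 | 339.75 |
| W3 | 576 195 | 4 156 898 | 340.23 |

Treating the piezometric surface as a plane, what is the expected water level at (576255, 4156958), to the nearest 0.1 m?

With h = a·x + b·y + c and W1 as origin, the differences give:
  5·a + 0·b = +0.04
  (-90)·a + (-110)·b = +0.52
Eliminate b (×(-110) and ×0, subtract): -550·a = -4.400 → a = ∂h/∂x = +0.008000
Back-substitute: b = ∂h/∂y = -0.01127.
h(576255, 4156958) = 339.71 + (+0.008000)·(-30) + (-0.01127)·(-50) = 339.71 -0.240 +0.564 = 340.034 m.

340.0 m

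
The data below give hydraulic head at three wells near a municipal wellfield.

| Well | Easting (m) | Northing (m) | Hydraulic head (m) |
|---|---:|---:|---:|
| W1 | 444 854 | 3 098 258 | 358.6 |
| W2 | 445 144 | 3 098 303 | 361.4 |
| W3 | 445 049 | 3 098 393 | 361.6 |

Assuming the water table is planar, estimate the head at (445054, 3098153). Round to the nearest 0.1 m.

With h = a·x + b·y + c and W1 as origin, the differences give:
  290·a + 45·b = +2.8
  195·a + 135·b = +3.0
Eliminate b (×135 and ×45, subtract): 30375·a = 243.00 → a = ∂h/∂x = +0.008000
Back-substitute: b = ∂h/∂y = +0.01067.
h(445054, 3098153) = 358.6 + (+0.008000)·(200) + (+0.01067)·(-105) = 358.6 +1.600 -1.120 = 359.080 m.

359.1 m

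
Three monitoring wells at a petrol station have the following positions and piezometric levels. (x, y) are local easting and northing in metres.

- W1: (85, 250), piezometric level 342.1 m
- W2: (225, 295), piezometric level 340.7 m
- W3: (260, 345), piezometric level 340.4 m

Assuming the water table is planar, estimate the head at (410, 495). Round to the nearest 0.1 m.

With h = a·x + b·y + c and W1 as origin, the differences give:
  140·a + 45·b = -1.4
  175·a + 95·b = -1.7
Eliminate b (×95 and ×45, subtract): 5425·a = -56.50 → a = ∂h/∂x = -0.01041
Back-substitute: b = ∂h/∂y = +0.001290.
h(410, 495) = 342.1 + (-0.01041)·(325) + (+0.001290)·(245) = 342.1 -3.385 +0.316 = 339.031 m.

339.0 m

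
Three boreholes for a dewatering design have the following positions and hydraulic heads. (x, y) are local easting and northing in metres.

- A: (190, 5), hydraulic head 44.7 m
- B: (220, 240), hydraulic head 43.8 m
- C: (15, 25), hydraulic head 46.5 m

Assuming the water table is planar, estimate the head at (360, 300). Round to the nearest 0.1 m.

Three-point gradient (reference A): Δ to B = (30, 235, -0.9), Δ to C = (-175, 20, +1.8).
∂h/∂x = -0.01057, ∂h/∂y = -0.002481 (det = 41725).
h(360, 300) = 44.7 + (-0.01057)·(170) + (-0.002481)·(295) = 44.7 -1.797 -0.732 = 42.171 m.

42.2 m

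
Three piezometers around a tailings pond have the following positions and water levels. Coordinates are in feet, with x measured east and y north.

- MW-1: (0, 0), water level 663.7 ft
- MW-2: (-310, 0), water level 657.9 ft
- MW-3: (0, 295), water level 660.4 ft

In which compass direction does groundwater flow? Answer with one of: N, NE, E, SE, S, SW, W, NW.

∂h/∂x = (657.9 − 663.7) / (-310 − 0) = +0.01871
∂h/∂y = (660.4 − 663.7) / (295 − 0) = -0.01119
Flow = −∇h = (-0.01871 east, +0.01119 north), which points northwest.

NW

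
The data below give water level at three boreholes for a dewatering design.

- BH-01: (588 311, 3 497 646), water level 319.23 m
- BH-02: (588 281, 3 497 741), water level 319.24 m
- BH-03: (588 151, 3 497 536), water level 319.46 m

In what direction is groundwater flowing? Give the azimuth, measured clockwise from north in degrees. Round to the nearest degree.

Taking BH-01 as reference: BH-02−BH-01 = (-30, 95, +0.01); BH-03−BH-01 = (-160, -110, +0.23).
Determinant of the coordinate differences = (-30)·(-110) − (-160)·95 = 18500.
∂h/∂x = [(+0.01)·(-110) − (+0.23)·95] / 18500 = -0.001241
∂h/∂y = [(-30)·(+0.23) − (-160)·(+0.01)] / 18500 = -0.0002865
Flow direction (−∇h) has components (+0.001241 E, +0.0002865 N).
Azimuth = atan2(E, N) = atan2(+0.001241, +0.0002865) = 77.0° ≈ 077°.

077°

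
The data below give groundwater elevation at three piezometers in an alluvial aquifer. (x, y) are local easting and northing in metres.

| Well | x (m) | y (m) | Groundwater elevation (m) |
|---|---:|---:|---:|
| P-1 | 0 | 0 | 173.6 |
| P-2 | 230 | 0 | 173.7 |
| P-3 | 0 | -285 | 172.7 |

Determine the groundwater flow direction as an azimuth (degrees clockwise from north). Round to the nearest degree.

188°

∂h/∂x = (173.7 − 173.6) / (230 − 0) = +0.0004348
∂h/∂y = (172.7 − 173.6) / (-285 − 0) = +0.003158
Flow direction (−∇h) has components (-0.0004348 E, -0.003158 N).
Azimuth = atan2(E, N) = atan2(-0.0004348, -0.003158) = 187.8° ≈ 188°.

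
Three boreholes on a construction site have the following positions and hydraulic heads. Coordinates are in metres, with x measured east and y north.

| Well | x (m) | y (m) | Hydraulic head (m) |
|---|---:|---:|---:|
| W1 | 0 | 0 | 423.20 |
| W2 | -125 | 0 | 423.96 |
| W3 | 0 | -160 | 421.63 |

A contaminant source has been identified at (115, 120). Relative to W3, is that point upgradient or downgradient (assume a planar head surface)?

∂h/∂x = (423.96 − 423.20) / (-125 − 0) = -0.006080
∂h/∂y = (421.63 − 423.20) / (-160 − 0) = +0.009812
Head at (115, 120) = 423.20 + (-0.006080)·(115) + (+0.009812)·(120) = 423.68 m.
That is higher than the 421.63 m at W3, so the point is upgradient.

upgradient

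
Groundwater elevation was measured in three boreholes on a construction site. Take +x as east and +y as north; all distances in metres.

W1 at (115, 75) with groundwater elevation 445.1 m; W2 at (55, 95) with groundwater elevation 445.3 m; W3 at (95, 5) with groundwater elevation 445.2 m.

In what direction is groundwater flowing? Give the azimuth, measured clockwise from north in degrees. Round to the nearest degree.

083°

With h = a·x + b·y + c and W1 as origin, the differences give:
  (-60)·a + 20·b = +0.2
  (-20)·a + (-70)·b = +0.1
Eliminate b (×(-70) and ×20, subtract): 4600·a = -16.00 → a = ∂h/∂x = -0.003478
Back-substitute: b = ∂h/∂y = -0.0004348.
Flow direction (−∇h) has components (+0.003478 E, +0.0004348 N).
Azimuth = atan2(E, N) = atan2(+0.003478, +0.0004348) = 82.9° ≈ 083°.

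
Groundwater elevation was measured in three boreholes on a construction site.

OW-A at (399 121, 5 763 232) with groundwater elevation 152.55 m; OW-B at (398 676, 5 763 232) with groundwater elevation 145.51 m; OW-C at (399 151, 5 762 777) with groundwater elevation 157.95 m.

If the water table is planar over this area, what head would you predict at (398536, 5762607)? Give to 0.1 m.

150.1 m

Three-point gradient (reference OW-A): Δ to OW-B = (-445, 0, -7.04), Δ to OW-C = (30, -455, +5.40).
∂h/∂x = +0.01582, ∂h/∂y = -0.01083 (det = 202475).
h(398536, 5762607) = 152.55 + (+0.01582)·(-585) + (-0.01083)·(-625) = 152.55 -9.255 +6.766 = 150.061 m.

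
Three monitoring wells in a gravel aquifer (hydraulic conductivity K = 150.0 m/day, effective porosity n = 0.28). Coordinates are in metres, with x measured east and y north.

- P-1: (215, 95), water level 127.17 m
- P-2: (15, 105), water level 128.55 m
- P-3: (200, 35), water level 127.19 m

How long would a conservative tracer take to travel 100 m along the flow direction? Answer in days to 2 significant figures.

27 days

With h = a·x + b·y + c and P-1 as origin, the differences give:
  (-200)·a + 10·b = +1.38
  (-15)·a + (-60)·b = +0.02
Eliminate b (×(-60) and ×10, subtract): 12150·a = -83.000 → a = ∂h/∂x = -0.006831
Back-substitute: b = ∂h/∂y = +0.001374.
|∇h| = √(-0.006831² + 0.001374²) = 0.006968
Seepage velocity v = K·i/n = 150.0 × 0.006968 / 0.28 = 3.733 m/day.
t = 100 / 3.733 = 26.79 days.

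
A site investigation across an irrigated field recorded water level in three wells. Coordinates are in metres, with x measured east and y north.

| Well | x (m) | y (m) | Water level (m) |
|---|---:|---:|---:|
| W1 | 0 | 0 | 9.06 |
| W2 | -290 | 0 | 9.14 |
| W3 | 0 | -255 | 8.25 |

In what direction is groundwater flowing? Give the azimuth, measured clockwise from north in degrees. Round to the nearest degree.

175°

∂h/∂x = (9.14 − 9.06) / (-290 − 0) = -0.0002759
∂h/∂y = (8.25 − 9.06) / (-255 − 0) = +0.003176
Flow direction (−∇h) has components (+0.0002759 E, -0.003176 N).
Azimuth = atan2(E, N) = atan2(+0.0002759, -0.003176) = 175.0° ≈ 175°.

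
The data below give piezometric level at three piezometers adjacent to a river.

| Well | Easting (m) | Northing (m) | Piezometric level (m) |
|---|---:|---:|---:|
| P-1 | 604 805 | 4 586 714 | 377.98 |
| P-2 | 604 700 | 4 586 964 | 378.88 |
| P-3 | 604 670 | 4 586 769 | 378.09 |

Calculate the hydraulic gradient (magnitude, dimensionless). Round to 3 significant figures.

0.00401

Differences from P-1: to P-2 (Δx, Δy, Δh) = (-105, 250, +0.90); to P-3 = (-135, 55, +0.11).
Solve a·Δx + b·Δy = Δh: det = (-105)·55 − (-135)·250 = 27975.
∂h/∂x = [(+0.90)·55 − (+0.11)·250] / 27975 = +0.0007864
∂h/∂y = [(-105)·(+0.11) − (-135)·(+0.90)] / 27975 = +0.003930
|∇h| = √(0.0007864² + 0.003930²) = 0.004008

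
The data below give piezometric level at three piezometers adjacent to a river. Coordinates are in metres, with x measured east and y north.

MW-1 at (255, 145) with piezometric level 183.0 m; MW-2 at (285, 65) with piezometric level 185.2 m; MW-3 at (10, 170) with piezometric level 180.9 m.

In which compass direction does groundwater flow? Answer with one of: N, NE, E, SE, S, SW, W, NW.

Taking MW-1 as reference: MW-2−MW-1 = (30, -80, +2.2); MW-3−MW-1 = (-245, 25, -2.1).
Determinant of the coordinate differences = 30·25 − (-245)·(-80) = -18850.
∂h/∂x = [(+2.2)·25 − (-2.1)·(-80)] / -18850 = +0.005995
∂h/∂y = [30·(-2.1) − (-245)·(+2.2)] / -18850 = -0.02525
Flow = −∇h = (-0.005995 east, +0.02525 north), which points north.

N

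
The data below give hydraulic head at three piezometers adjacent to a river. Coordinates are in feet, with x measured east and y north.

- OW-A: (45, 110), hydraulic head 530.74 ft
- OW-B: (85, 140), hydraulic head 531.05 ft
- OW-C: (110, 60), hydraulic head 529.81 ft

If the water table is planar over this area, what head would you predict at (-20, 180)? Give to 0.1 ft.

532.0 ft

With h = a·x + b·y + c and OW-A as origin, the differences give:
  40·a + 30·b = +0.31
  65·a + (-50)·b = -0.93
Eliminate b (×(-50) and ×30, subtract): -3950·a = 12.400 → a = ∂h/∂x = -0.003139
Back-substitute: b = ∂h/∂y = +0.01452.
h(-20, 180) = 530.74 + (-0.003139)·(-65) + (+0.01452)·(70) = 530.74 +0.204 +1.016 = 531.960 ft.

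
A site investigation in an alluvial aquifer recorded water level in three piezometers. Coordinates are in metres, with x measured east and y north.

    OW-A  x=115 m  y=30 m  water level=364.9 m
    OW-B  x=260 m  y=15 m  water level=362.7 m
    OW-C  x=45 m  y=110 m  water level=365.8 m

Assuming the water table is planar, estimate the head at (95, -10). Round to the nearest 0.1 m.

Differences from OW-A: to OW-B (Δx, Δy, Δh) = (145, -15, -2.2); to OW-C = (-70, 80, +0.9).
Determinant of the coordinate differences = 145·80 − (-70)·(-15) = 10550.
∂h/∂x = [(-2.2)·80 − (+0.9)·(-15)] / 10550 = -0.01540
∂h/∂y = [145·(+0.9) − (-70)·(-2.2)] / 10550 = -0.002227
h(95, -10) = 364.9 + (-0.01540)·(-20) + (-0.002227)·(-40) = 364.9 +0.308 +0.089 = 365.297 m.

365.3 m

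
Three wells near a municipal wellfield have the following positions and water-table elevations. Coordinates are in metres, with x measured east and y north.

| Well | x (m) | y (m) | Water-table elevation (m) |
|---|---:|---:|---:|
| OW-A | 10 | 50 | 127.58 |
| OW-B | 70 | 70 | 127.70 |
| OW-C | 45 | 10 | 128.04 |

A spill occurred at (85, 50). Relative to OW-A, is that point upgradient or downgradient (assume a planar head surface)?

Taking OW-A as reference: OW-B−OW-A = (60, 20, +0.12); OW-C−OW-A = (35, -40, +0.46).
Solve a·Δx + b·Δy = Δh: det = 60·(-40) − 35·20 = -3100.
∂h/∂x = [(+0.12)·(-40) − (+0.46)·20] / -3100 = +0.004516
∂h/∂y = [60·(+0.46) − 35·(+0.12)] / -3100 = -0.007548
Head at (85, 50) = 127.58 + (+0.004516)·(75) + (-0.007548)·(0) = 127.92 m.
That is higher than the 127.58 m at OW-A, so the point is upgradient.

upgradient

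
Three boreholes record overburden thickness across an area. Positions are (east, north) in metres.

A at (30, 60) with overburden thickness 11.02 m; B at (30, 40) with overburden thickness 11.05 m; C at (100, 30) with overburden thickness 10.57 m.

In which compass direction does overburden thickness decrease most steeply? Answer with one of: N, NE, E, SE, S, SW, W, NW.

With d = a·x + b·y + c and A as origin, the differences give:
  0·a + (-20)·b = +0.03
  70·a + (-30)·b = -0.45
Eliminate b (×(-30) and ×(-20), subtract): 1400·a = -9.900 → a = ∂d/∂x = -0.007071
Back-substitute: b = ∂d/∂y = -0.001500.
Steepest decrease is along −∇f = (+0.007071 E, +0.001500 N) → east.

E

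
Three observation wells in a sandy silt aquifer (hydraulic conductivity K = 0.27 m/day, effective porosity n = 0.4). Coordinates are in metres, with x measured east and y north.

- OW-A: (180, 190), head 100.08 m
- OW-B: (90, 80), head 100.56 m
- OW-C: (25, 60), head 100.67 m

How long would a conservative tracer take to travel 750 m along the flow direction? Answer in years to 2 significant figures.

760 years

Differences from OW-A: to OW-B (Δx, Δy, Δh) = (-90, -110, +0.48); to OW-C = (-155, -130, +0.59).
Solve a·Δx + b·Δy = Δh: det = (-90)·(-130) − (-155)·(-110) = -5350.
∂h/∂x = [(+0.48)·(-130) − (+0.59)·(-110)] / -5350 = -0.0004673
∂h/∂y = [(-90)·(+0.59) − (-155)·(+0.48)] / -5350 = -0.003981
|∇h| = √(-0.0004673² + -0.003981²) = 0.004008
Seepage velocity v = K·i/n = 0.27 × 0.004008 / 0.4 = 0.002705 m/day.
t = 750 / 0.002705 = 2.773e+05 days = 759 years.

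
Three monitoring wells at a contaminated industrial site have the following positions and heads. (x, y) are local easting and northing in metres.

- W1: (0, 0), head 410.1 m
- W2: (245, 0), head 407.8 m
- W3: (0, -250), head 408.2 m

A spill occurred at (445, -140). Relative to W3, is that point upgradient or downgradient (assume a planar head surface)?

downgradient

∂h/∂x = (407.8 − 410.1) / (245 − 0) = -0.009388
∂h/∂y = (408.2 − 410.1) / (-250 − 0) = +0.007600
Head at (445, -140) = 410.1 + (-0.009388)·(445) + (+0.007600)·(-140) = 404.86 m.
That is lower than the 408.2 m at W3, so the point is downgradient.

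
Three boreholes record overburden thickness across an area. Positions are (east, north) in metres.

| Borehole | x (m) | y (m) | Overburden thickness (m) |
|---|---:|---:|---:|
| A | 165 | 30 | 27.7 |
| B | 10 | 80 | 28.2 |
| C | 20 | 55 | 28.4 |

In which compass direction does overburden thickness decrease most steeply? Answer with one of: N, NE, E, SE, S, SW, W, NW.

NE

With d = a·x + b·y + c and A as origin, the differences give:
  (-155)·a + 50·b = +0.5
  (-145)·a + 25·b = +0.7
Eliminate b (×25 and ×50, subtract): 3375·a = -22.50 → a = ∂d/∂x = -0.006667
Back-substitute: b = ∂d/∂y = -0.01067.
Steepest decrease is along −∇f = (+0.006667 E, +0.01067 N) → northeast.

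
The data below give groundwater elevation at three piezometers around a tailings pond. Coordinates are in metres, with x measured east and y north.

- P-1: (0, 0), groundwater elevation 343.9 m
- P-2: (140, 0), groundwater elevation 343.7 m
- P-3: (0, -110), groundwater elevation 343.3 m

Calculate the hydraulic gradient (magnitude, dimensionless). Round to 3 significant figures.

∂h/∂x = (343.7 − 343.9) / (140 − 0) = -0.001429
∂h/∂y = (343.3 − 343.9) / (-110 − 0) = +0.005455
|∇h| = √(-0.001429² + 0.005455²) = 0.005639

0.00564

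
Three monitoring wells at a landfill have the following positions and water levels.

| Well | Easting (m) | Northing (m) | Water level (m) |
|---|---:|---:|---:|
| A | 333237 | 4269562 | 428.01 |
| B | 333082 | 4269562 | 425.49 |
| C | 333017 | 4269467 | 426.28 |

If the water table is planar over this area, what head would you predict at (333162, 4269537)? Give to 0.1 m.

Three-point gradient (reference A): Δ to B = (-155, 0, -2.52), Δ to C = (-220, -95, -1.73).
∂h/∂x = +0.01626, ∂h/∂y = -0.01944 (det = 14725).
h(333162, 4269537) = 428.01 + (+0.01626)·(-75) + (-0.01944)·(-25) = 428.01 -1.219 +0.486 = 427.277 m.

427.3 m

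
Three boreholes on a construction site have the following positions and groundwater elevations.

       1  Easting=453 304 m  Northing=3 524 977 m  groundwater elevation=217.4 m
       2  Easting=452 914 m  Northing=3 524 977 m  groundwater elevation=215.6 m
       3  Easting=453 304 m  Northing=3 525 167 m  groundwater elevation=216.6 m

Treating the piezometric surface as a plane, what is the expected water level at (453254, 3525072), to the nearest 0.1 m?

216.8 m

∂h/∂x = (215.6 − 217.4) / (452914 − 453304) = +0.004615
∂h/∂y = (216.6 − 217.4) / (3525167 − 3524977) = -0.004211
h(453254, 3525072) = 217.4 + (+0.004615)·(-50) + (-0.004211)·(95) = 217.4 -0.231 -0.400 = 216.769 m.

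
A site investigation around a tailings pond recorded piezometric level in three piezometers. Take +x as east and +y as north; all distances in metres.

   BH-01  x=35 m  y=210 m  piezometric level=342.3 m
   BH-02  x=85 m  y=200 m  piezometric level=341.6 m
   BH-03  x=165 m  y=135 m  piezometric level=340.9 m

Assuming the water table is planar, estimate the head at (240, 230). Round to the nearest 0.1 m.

Taking BH-01 as reference: BH-02−BH-01 = (50, -10, -0.7); BH-03−BH-01 = (130, -75, -1.4).
Determinant of the coordinate differences = 50·(-75) − 130·(-10) = -2450.
∂h/∂x = [(-0.7)·(-75) − (-1.4)·(-10)] / -2450 = -0.01571
∂h/∂y = [50·(-1.4) − 130·(-0.7)] / -2450 = -0.008571
h(240, 230) = 342.3 + (-0.01571)·(205) + (-0.008571)·(20) = 342.3 -3.221 -0.171 = 338.907 m.

338.9 m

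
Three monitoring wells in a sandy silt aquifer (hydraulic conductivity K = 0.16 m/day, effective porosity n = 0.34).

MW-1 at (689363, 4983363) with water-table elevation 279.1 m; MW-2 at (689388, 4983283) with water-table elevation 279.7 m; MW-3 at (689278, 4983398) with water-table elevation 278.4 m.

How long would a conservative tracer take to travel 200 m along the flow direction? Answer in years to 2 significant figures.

140 years

With h = a·x + b·y + c and MW-1 as origin, the differences give:
  25·a + (-80)·b = +0.6
  (-85)·a + 35·b = -0.7
Eliminate b (×35 and ×(-80), subtract): -5925·a = -35.00 → a = ∂h/∂x = +0.005907
Back-substitute: b = ∂h/∂y = -0.005654.
|∇h| = √(0.005907² + -0.005654²) = 0.008177
Seepage velocity v = K·i/n = 0.16 × 0.008177 / 0.34 = 0.003848 m/day.
t = 200 / 0.003848 = 5.198e+04 days = 142 years.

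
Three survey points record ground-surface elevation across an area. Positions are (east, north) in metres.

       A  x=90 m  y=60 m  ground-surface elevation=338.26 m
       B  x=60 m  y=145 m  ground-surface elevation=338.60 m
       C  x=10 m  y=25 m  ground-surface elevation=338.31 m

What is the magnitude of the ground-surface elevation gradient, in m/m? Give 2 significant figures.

0.0039 m/m

Three-point gradient (reference A): Δ to B = (-30, 85, +0.34), Δ to C = (-80, -35, +0.05).
∂z/∂x = -0.002057, ∂z/∂y = +0.003274 (det = 7850).
|∇f| = √(-0.002057² + 0.003274²) = 0.003867 m/m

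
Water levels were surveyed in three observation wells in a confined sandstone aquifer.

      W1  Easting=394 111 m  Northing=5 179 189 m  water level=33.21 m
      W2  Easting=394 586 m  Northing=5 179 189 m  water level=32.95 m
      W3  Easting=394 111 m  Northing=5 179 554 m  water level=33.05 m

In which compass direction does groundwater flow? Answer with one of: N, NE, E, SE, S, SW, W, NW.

NE

∂h/∂x = (32.95 − 33.21) / (394586 − 394111) = -0.0005474
∂h/∂y = (33.05 − 33.21) / (5179554 − 5179189) = -0.0004384
Flow = −∇h = (+0.0005474 east, +0.0004384 north), which points northeast.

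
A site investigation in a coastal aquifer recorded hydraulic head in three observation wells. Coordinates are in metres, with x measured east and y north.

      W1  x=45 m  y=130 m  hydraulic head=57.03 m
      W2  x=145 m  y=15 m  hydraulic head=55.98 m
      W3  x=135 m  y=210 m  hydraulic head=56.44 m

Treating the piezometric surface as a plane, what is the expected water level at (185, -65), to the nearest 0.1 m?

55.5 m

With h = a·x + b·y + c and W1 as origin, the differences give:
  100·a + (-115)·b = -1.05
  90·a + 80·b = -0.59
Eliminate b (×80 and ×(-115), subtract): 18350·a = -151.850 → a = ∂h/∂x = -0.008275
Back-substitute: b = ∂h/∂y = +0.001935.
h(185, -65) = 57.03 + (-0.008275)·(140) + (+0.001935)·(-195) = 57.03 -1.159 -0.377 = 55.494 m.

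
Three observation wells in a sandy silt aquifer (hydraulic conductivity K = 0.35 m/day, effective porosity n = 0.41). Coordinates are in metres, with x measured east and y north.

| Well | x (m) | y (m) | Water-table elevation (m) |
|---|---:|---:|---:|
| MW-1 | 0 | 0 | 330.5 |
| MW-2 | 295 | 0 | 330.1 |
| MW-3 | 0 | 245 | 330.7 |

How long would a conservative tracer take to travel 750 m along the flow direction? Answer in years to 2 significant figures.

∂h/∂x = (330.1 − 330.5) / (295 − 0) = -0.001356
∂h/∂y = (330.7 − 330.5) / (245 − 0) = +0.0008163
|∇h| = √(-0.001356² + 0.0008163²) = 0.001583
Seepage velocity v = K·i/n = 0.35 × 0.001583 / 0.41 = 0.001351 m/day.
t = 750 / 0.001351 = 5.551e+05 days = 1.52e+03 years.

1500 years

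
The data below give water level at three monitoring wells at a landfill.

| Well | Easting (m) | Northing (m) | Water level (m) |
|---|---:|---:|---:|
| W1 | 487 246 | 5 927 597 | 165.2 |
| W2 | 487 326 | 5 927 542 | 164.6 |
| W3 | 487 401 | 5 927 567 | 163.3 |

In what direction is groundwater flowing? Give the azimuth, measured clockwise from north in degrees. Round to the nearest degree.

056°

Differences from W1: to W2 (Δx, Δy, Δh) = (80, -55, -0.6); to W3 = (155, -30, -1.9).
Determinant of the coordinate differences = 80·(-30) − 155·(-55) = 6125.
∂h/∂x = [(-0.6)·(-30) − (-1.9)·(-55)] / 6125 = -0.01412
∂h/∂y = [80·(-1.9) − 155·(-0.6)] / 6125 = -0.009633
Flow direction (−∇h) has components (+0.01412 E, +0.009633 N).
Azimuth = atan2(E, N) = atan2(+0.01412, +0.009633) = 55.7° ≈ 056°.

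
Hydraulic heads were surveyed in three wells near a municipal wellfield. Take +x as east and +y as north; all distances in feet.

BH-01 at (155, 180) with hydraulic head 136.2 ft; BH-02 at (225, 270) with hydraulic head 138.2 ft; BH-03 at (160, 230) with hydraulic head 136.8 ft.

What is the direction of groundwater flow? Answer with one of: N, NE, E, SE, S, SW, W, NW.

Taking BH-01 as reference: BH-02−BH-01 = (70, 90, +2.0); BH-03−BH-01 = (5, 50, +0.6).
Determinant of the coordinate differences = 70·50 − 5·90 = 3050.
∂h/∂x = [(+2.0)·50 − (+0.6)·90] / 3050 = +0.01508
∂h/∂y = [70·(+0.6) − 5·(+2.0)] / 3050 = +0.01049
Flow = −∇h = (-0.01508 east, -0.01049 north), which points southwest.

SW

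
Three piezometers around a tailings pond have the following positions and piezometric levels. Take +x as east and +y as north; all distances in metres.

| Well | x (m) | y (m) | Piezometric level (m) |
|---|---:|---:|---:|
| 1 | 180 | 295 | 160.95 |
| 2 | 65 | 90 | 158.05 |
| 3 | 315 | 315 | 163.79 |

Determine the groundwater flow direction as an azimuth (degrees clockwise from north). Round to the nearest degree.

263°

Three-point gradient (reference 1): Δ to 2 = (-115, -205, -2.90), Δ to 3 = (135, 20, +2.84).
∂h/∂x = +0.02066, ∂h/∂y = +0.002558 (det = 25375).
Flow direction (−∇h) has components (-0.02066 E, -0.002558 N).
Azimuth = atan2(E, N) = atan2(-0.02066, -0.002558) = 262.9° ≈ 263°.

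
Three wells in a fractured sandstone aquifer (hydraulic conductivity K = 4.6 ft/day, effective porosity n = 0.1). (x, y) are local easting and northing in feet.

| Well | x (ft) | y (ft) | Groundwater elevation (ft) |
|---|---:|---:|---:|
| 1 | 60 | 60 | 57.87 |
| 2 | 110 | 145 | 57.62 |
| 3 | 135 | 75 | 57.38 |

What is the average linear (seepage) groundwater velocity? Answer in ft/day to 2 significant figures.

0.31 ft/day

Three-point gradient (reference 1): Δ to 2 = (50, 85, -0.25), Δ to 3 = (75, 15, -0.49).
∂h/∂x = -0.006738, ∂h/∂y = +0.001022 (det = -5625).
|∇h| = √(-0.006738² + 0.001022²) = 0.006815
Seepage velocity v = K·i/n = 4.6 × 0.006815 / 0.1 = 0.3135 ft/day.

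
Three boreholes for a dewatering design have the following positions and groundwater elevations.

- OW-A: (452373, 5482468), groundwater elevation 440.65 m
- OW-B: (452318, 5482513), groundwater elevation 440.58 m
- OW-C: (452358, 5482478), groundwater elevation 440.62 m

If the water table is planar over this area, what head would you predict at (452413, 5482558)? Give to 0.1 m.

With h = a·x + b·y + c and OW-A as origin, the differences give:
  (-55)·a + 45·b = -0.07
  (-15)·a + 10·b = -0.03
Eliminate b (×10 and ×45, subtract): 125·a = 0.650 → a = ∂h/∂x = +0.005200
Back-substitute: b = ∂h/∂y = +0.004800.
h(452413, 5482558) = 440.65 + (+0.005200)·(40) + (+0.004800)·(90) = 440.65 +0.208 +0.432 = 441.290 m.

441.3 m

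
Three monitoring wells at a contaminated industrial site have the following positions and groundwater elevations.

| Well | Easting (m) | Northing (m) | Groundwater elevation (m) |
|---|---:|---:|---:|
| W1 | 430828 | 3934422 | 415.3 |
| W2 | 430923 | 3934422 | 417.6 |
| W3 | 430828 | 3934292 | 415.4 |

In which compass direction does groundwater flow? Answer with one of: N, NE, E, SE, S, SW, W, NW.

∂h/∂x = (417.6 − 415.3) / (430923 − 430828) = +0.02421
∂h/∂y = (415.4 − 415.3) / (3934292 − 3934422) = -0.0007692
Flow = −∇h = (-0.02421 east, +0.0007692 north), which points west.

W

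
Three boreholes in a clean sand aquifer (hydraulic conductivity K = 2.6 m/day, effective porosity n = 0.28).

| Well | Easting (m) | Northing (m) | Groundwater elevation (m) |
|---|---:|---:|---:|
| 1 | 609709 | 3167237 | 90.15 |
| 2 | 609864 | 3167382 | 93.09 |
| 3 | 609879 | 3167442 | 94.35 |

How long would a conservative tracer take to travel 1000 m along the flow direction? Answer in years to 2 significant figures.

14 years

Three-point gradient (reference 1): Δ to 2 = (155, 145, +2.94), Δ to 3 = (170, 205, +4.20).
∂h/∂x = -0.0008842, ∂h/∂y = +0.02122 (det = 7125).
|∇h| = √(-0.0008842² + 0.02122²) = 0.02124
Seepage velocity v = K·i/n = 2.6 × 0.02124 / 0.28 = 0.1972 m/day.
t = 1000 / 0.1972 = 5071 days = 13.9 years.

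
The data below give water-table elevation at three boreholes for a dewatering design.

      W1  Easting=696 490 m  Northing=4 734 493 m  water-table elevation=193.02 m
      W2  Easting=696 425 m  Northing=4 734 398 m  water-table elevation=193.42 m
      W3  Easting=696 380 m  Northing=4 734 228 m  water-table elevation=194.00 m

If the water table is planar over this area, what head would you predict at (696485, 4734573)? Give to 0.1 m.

192.8 m

Differences from W1: to W2 (Δx, Δy, Δh) = (-65, -95, +0.40); to W3 = (-110, -265, +0.98).
Solve a·Δx + b·Δy = Δh: det = (-65)·(-265) − (-110)·(-95) = 6775.
∂h/∂x = [(+0.40)·(-265) − (+0.98)·(-95)] / 6775 = -0.001904
∂h/∂y = [(-65)·(+0.98) − (-110)·(+0.40)] / 6775 = -0.002908
h(696485, 4734573) = 193.02 + (-0.001904)·(-5) + (-0.002908)·(80) = 193.02 +0.010 -0.233 = 192.797 m.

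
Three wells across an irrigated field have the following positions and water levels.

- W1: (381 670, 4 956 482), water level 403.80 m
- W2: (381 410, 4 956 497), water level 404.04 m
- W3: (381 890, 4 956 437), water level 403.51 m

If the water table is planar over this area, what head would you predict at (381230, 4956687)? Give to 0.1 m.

With h = a·x + b·y + c and W1 as origin, the differences give:
  (-260)·a + 15·b = +0.24
  220·a + (-45)·b = -0.29
Eliminate b (×(-45) and ×15, subtract): 8400·a = -6.450 → a = ∂h/∂x = -0.0007679
Back-substitute: b = ∂h/∂y = +0.002690.
h(381230, 4956687) = 403.80 + (-0.0007679)·(-440) + (+0.002690)·(205) = 403.80 +0.338 +0.552 = 404.689 m.

404.7 m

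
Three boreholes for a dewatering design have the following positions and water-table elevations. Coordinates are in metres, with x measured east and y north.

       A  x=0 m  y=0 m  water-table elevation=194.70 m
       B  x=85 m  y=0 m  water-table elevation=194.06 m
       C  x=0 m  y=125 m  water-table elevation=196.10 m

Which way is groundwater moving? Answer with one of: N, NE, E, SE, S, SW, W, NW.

∂h/∂x = (194.06 − 194.70) / (85 − 0) = -0.007529
∂h/∂y = (196.10 − 194.70) / (125 − 0) = +0.01120
Flow = −∇h = (+0.007529 east, -0.01120 north), which points southeast.

SE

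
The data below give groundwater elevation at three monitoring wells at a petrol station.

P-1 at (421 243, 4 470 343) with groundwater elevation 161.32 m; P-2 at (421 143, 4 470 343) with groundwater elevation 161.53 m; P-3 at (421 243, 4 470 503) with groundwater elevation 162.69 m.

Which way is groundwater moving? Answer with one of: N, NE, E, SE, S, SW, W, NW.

S

∂h/∂x = (161.53 − 161.32) / (421143 − 421243) = -0.002100
∂h/∂y = (162.69 − 161.32) / (4470503 − 4470343) = +0.008563
Flow = −∇h = (+0.002100 east, -0.008563 north), which points south.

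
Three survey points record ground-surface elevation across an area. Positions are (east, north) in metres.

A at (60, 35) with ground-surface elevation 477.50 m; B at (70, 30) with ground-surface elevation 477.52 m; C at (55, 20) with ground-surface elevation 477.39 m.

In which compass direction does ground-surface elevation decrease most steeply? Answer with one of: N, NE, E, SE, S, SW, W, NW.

Taking A as reference: B−A = (10, -5, +0.02); C−A = (-5, -15, -0.11).
Solve a·Δx + b·Δy = Δz: det = 10·(-15) − (-5)·(-5) = -175.
∂z/∂x = [(+0.02)·(-15) − (-0.11)·(-5)] / -175 = +0.004857
∂z/∂y = [10·(-0.11) − (-5)·(+0.02)] / -175 = +0.005714
Steepest decrease is along −∇f = (-0.004857 E, -0.005714 N) → southwest.

SW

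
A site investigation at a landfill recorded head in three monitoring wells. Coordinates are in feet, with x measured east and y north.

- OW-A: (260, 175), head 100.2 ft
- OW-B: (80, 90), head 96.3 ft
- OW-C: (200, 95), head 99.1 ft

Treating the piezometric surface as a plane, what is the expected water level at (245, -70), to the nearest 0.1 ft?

Taking OW-A as reference: OW-B−OW-A = (-180, -85, -3.9); OW-C−OW-A = (-60, -80, -1.1).
Determinant of the coordinate differences = (-180)·(-80) − (-60)·(-85) = 9300.
∂h/∂x = [(-3.9)·(-80) − (-1.1)·(-85)] / 9300 = +0.02349
∂h/∂y = [(-180)·(-1.1) − (-60)·(-3.9)] / 9300 = -0.003871
h(245, -70) = 100.2 + (+0.02349)·(-15) + (-0.003871)·(-245) = 100.2 -0.352 +0.948 = 100.796 ft.

100.8 ft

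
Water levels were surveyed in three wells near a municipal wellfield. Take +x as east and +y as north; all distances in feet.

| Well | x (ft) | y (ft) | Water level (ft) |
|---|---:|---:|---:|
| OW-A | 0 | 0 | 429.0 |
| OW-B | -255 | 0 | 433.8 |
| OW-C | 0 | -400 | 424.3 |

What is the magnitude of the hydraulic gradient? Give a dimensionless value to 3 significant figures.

0.0222

∂h/∂x = (433.8 − 429.0) / (-255 − 0) = -0.01882
∂h/∂y = (424.3 − 429.0) / (-400 − 0) = +0.01175
|∇h| = √(-0.01882² + 0.01175²) = 0.02219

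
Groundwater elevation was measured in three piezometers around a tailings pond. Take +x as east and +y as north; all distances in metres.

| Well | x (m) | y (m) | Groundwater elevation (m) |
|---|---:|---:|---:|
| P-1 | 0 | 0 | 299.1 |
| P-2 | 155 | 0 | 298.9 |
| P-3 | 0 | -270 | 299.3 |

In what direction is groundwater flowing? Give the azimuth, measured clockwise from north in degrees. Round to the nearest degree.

∂h/∂x = (298.9 − 299.1) / (155 − 0) = -0.001290
∂h/∂y = (299.3 − 299.1) / (-270 − 0) = -0.0007407
Flow direction (−∇h) has components (+0.001290 E, +0.0007407 N).
Azimuth = atan2(E, N) = atan2(+0.001290, +0.0007407) = 60.1° ≈ 060°.

060°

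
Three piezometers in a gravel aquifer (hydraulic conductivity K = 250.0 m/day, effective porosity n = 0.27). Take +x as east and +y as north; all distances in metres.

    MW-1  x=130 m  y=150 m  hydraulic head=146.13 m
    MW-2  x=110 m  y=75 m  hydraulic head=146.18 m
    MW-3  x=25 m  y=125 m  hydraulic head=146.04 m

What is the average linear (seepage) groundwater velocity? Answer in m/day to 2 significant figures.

1.3 m/day

Differences from MW-1: to MW-2 (Δx, Δy, Δh) = (-20, -75, +0.05); to MW-3 = (-105, -25, -0.09).
Solve a·Δx + b·Δy = Δh: det = (-20)·(-25) − (-105)·(-75) = -7375.
∂h/∂x = [(+0.05)·(-25) − (-0.09)·(-75)] / -7375 = +0.001085
∂h/∂y = [(-20)·(-0.09) − (-105)·(+0.05)] / -7375 = -0.0009559
|∇h| = √(0.001085² + -0.0009559²) = 0.001446
Seepage velocity v = K·i/n = 250.0 × 0.001446 / 0.27 = 1.339 m/day.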